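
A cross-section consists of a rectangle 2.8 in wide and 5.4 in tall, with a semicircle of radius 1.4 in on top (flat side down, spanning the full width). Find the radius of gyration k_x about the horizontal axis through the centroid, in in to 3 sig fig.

k_x ≈ 1.89 in

Split into non-overlapping primitives; take the origin at the lower-left of the bounding box.
Rectangular body: 2.8 × 5.4, A = 15.12 in², y = 2.7 in, Ī = 36.742 in⁴.
Semicircular cap: semicircle r = 1.4, A = 3.0788 in², y = 5.9942 in, Ī = 0.42164 in⁴.
Centroid: ȳ = ΣA·y / ΣA = 3.2573 in.
Transfer each piece to the horizontal axis through the centroid using Ī + A·d² with d = y − 3.2573:
  rectangular body: d = -0.55729 in → contributes +41.437 in⁴
  semicircular cap: d = 2.7369 in → contributes +23.483 in⁴
Total I = 64.921 in⁴.
Radius of gyration: k = √(I/A) = √(64.921 / 18.199) = 1.8887 in.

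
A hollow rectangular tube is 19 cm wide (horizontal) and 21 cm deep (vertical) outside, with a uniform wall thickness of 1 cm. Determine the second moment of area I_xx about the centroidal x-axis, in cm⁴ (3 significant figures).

I_xx ≈ 4950 cm⁴

Break the section into simple shapes (no overlaps), measuring from the bottom-left corner of the bounding box.
Outer rectangle: 19 × 21, A = 399 cm², y = 10.5 cm, Ī = 14 663 cm⁴.
Inner void (subtracted): 17 × 19, A = 323 cm², y = 10.5 cm, Ī = 9716.9 cm⁴.
By symmetry the centroid is at mid-height, ȳ = 10.5 cm.
All pieces are centred on the centroidal x-axis, so I = ΣĪ (holes subtracted) = 4946.3 cm⁴.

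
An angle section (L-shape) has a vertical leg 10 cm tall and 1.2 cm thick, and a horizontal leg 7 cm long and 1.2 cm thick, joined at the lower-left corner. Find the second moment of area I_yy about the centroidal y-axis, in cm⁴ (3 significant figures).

Treat the section as a set of non-overlapping primitives; coordinates are from the bounding-box lower-left.
Vertical leg: 1.2 × 10, A = 12 cm², x = 0.6 cm, Ī = 1.44 cm⁴.
Horizontal leg (remainder): 5.8 × 1.2, A = 6.96 cm², x = 4.1 cm, Ī = 19.511 cm⁴.
Centroid: x̄ = ΣA·x / ΣA = 1.8848 cm.
Transfer each piece to the centroidal y-axis using Ī + A·d² with d = x − 1.8848:
  vertical leg: d = -1.2848 cm → contributes +21.249 cm⁴
  horizontal leg (remainder): d = 2.2152 cm → contributes +53.664 cm⁴
Total I = 74.913 cm⁴.

I_yy ≈ 74.9 cm⁴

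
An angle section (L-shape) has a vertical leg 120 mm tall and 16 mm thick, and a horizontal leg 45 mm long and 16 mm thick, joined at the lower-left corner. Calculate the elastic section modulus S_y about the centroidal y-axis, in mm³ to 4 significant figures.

S_y ≈ 8052 mm³

Decompose the section into non-overlapping parts with the origin at the bottom-left of its bounding rectangle.
Vertical leg: 16 × 120, A = 1 920 mm², x = 8 mm, Ī = 40 960 mm⁴.
Horizontal leg (remainder): 29 × 16, A = 464 mm², x = 30.5 mm, Ī = 32518.7 mm⁴.
Centroid: x̄ = ΣA·x / ΣA = 12.3792 mm.
Transfer each piece to the centroidal y-axis using Ī + A·d² with d = x − 12.3792:
  vertical leg: d = -4.37919 mm → contributes +77780.5 mm⁴
  horizontal leg (remainder): d = 18.1208 mm → contributes +184 879 mm⁴
Total I = 262 660 mm⁴.
Extreme fibre distance c = 32.6208 mm; S = I/c = 8051.91 mm³.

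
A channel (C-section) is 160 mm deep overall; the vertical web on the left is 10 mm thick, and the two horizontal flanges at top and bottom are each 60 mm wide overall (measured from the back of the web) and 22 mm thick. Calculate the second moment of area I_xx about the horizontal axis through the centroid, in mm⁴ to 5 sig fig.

Break the section into simple shapes (no overlaps), measuring from the bottom-left corner of the bounding box.
Web: 10 × 160, A = 1 600 mm², y = 80 mm, Ī = 3 413 333 mm⁴.
Top flange (beyond web): 50 × 22, A = 1 100 mm², y = 149 mm, Ī = 44366.67 mm⁴.
Bottom flange (beyond web): 50 × 22, A = 1 100 mm², y = 11 mm, Ī = 44366.67 mm⁴.
By symmetry the centroid is at mid-height, ȳ = 80 mm.
Transfer each piece to the horizontal axis through the centroid using Ī + A·d² with d = y − 80:
  web: d = 0 mm → contributes +3 413 333 mm⁴
  top flange (beyond web): d = 69 mm → contributes +5 281 467 mm⁴
  bottom flange (beyond web): d = -69 mm → contributes +5 281 467 mm⁴
Total I = 13 976 267 mm⁴.

I_xx ≈ 1.3976 × 10⁷ mm⁴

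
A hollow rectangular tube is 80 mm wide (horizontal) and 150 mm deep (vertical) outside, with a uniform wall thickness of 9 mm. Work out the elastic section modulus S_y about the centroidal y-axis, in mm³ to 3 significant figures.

Decompose the section into non-overlapping parts with the origin at the bottom-left of its bounding rectangle.
Outer rectangle: 80 × 150, A = 12 000 mm², x = 40 mm, Ī = 6 400 000 mm⁴.
Inner void (subtracted): 62 × 132, A = 8 184 mm², x = 40 mm, Ī = 2 621 608 mm⁴.
By symmetry the centroid is at mid-width, x̄ = 40 mm.
All pieces are centred on the centroidal y-axis, so I = ΣĪ (holes subtracted) = 3 778 392 mm⁴.
Extreme fibre distance c = 40 mm; S = I/c = 94 460 mm³.

S_y ≈ 9.45 × 10⁴ mm³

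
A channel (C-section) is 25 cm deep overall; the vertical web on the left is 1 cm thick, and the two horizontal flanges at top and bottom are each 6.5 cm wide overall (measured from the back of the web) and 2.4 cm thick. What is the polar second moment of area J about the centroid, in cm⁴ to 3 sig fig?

J ≈ 4890 cm⁴

Break the section into simple shapes (no overlaps), measuring from the bottom-left corner of the bounding box.
Web: 1 × 25, A = 25 cm², y = 12.5 cm, Ī = 1302.1 cm⁴.
Top flange (beyond web): 5.5 × 2.4, A = 13.2 cm², y = 23.8 cm, Ī = 6.336 cm⁴.
Bottom flange (beyond web): 5.5 × 2.4, A = 13.2 cm², y = 1.2 cm, Ī = 6.336 cm⁴.
By symmetry the centroid is at mid-height, ȳ = 12.5 cm.
Transfer each piece to the centroidal x-axis using Ī + A·d² with d = y − 12.5:
  web: d = 0 cm → contributes +1302.1 cm⁴
  top flange (beyond web): d = 11.3 cm → contributes +1691.8 cm⁴
  bottom flange (beyond web): d = -11.3 cm → contributes +1691.8 cm⁴
Total I = 4685.8 cm⁴.
For the y-axis: x̄ = 2.1693 cm.
Repeating about the centroidal y-axis gives I_y = 204.26 cm⁴.
Polar second moment: J = I_x + I_y = 4 890 cm⁴.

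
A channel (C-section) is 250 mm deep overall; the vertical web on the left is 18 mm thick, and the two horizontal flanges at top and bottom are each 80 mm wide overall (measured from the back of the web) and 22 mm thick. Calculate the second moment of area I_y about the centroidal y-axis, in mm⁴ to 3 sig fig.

Break the section into simple shapes (no overlaps), measuring from the bottom-left corner of the bounding box.
Web: 18 × 250, A = 4 500 mm², x = 9 mm, Ī = 121 500 mm⁴.
Top flange (beyond web): 62 × 22, A = 1 364 mm², x = 49 mm, Ī = 436 935 mm⁴.
Bottom flange (beyond web): 62 × 22, A = 1 364 mm², x = 49 mm, Ī = 436 935 mm⁴.
Centroid: x̄ = ΣA·x / ΣA = 24.097 mm.
Transfer each piece to the centroidal y-axis using Ī + A·d² with d = x − 24.097:
  web: d = -15.097 mm → contributes +1 147 116 mm⁴
  top flange (beyond web): d = 24.903 mm → contributes +1 282 843 mm⁴
  bottom flange (beyond web): d = 24.903 mm → contributes +1 282 843 mm⁴
Total I = 3 712 802 mm⁴.

I_y ≈ 3.71 × 10⁶ mm⁴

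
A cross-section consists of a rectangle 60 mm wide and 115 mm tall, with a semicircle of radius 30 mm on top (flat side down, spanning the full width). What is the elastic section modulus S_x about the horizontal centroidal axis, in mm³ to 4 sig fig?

S_x ≈ 1.784 × 10⁵ mm³

Break the section into simple shapes (no overlaps), measuring from the bottom-left corner of the bounding box.
Rectangular body: 60 × 115, A = 6 900 mm², y = 57.5 mm, Ī = 7 604 375 mm⁴.
Semicircular cap: semicircle r = 30, A = 1413.72 mm², y = 127.732 mm, Ī = 88903.1 mm⁴.
Centroid: ȳ = ΣA·y / ΣA = 69.4428 mm.
Transfer each piece to the horizontal centroidal axis using Ī + A·d² with d = y − 69.4428:
  rectangular body: d = -11.9428 mm → contributes +8 588 518 mm⁴
  semicircular cap: d = 58.2896 mm → contributes +4 892 263 mm⁴
Total I = 13 480 781 mm⁴.
Extreme fibre distance c = 75.5572 mm; S = I/c = 178 418 mm³.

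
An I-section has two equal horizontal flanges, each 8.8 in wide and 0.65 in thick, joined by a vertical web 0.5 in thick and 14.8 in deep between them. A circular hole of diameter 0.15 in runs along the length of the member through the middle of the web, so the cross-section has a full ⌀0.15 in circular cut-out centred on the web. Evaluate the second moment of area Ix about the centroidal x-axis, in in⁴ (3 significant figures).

Ix ≈ 818 in⁴

Break the section into simple shapes (no overlaps), measuring from the bottom-left corner of the bounding box.
Bottom flange: 8.8 × 0.65, A = 5.72 in², y = 0.325 in, Ī = 0.20139 in⁴.
Web: 0.5 × 14.8, A = 7.4 in², y = 8.05 in, Ī = 135.07 in⁴.
Top flange: 8.8 × 0.65, A = 5.72 in², y = 15.775 in, Ī = 0.20139 in⁴.
Hole (subtracted): ⌀0.15, A = 0.017671 in², y = 8.05 in, Ī = 0.00002485 in⁴.
By symmetry the centroid is at mid-height, ȳ = 8.05 in.
Transfer each piece to the centroidal x-axis using Ī + A·d² with d = y − 8.05:
  bottom flange: d = -7.725 in → contributes +341.55 in⁴
  web: d = 0 in → contributes +135.07 in⁴
  top flange: d = 7.725 in → contributes +341.55 in⁴
  hole: d = 0 in → contributes −0.00002485 in⁴
Total I = 818.17 in⁴.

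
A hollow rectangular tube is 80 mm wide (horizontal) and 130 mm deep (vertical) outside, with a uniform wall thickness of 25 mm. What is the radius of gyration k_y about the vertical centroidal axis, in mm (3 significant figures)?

k_y ≈ 25.9 mm

Treat the section as a set of non-overlapping primitives; coordinates are from the bounding-box lower-left.
Outer rectangle: 80 × 130, A = 10 400 mm², x = 40 mm, Ī = 5 546 667 mm⁴.
Inner void (subtracted): 30 × 80, A = 2 400 mm², x = 40 mm, Ī = 180 000 mm⁴.
By symmetry the centroid is at mid-width, x̄ = 40 mm.
All pieces are centred on the vertical centroidal axis, so I = ΣĪ (holes subtracted) = 5 366 667 mm⁴.
Radius of gyration: k = √(I/A) = √(5 366 667 / 8 000) = 25.9 mm.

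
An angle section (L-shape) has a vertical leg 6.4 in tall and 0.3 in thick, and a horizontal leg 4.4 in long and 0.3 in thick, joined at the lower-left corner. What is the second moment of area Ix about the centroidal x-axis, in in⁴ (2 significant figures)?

Ix ≈ 14 in⁴

Split into non-overlapping primitives; take the origin at the lower-left of the bounding box.
Vertical leg: 0.3 × 6.4, A = 1.92 in², y = 3.2 in, Ī = 6.554 in⁴.
Horizontal leg (remainder): 4.1 × 0.3, A = 1.23 in², y = 0.15 in, Ī = 0.009225 in⁴.
Centroid: ȳ = ΣA·y / ΣA = 2.009 in.
Transfer each piece to the centroidal x-axis using Ī + A·d² with d = y − 2.009:
  vertical leg: d = 1.191 in → contributes +9.277 in⁴
  horizontal leg (remainder): d = -1.859 in → contributes +4.26 in⁴
Total I = 13.54 in⁴.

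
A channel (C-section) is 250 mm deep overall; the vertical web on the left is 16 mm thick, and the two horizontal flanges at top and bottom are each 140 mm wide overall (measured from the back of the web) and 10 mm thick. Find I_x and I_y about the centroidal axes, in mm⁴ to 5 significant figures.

Break the section into simple shapes (no overlaps), measuring from the bottom-left corner of the bounding box.
Web: 16 × 250, A = 4 000 mm², y = 125 mm, Ī = 20 833 333 mm⁴.
Top flange (beyond web): 124 × 10, A = 1 240 mm², y = 245 mm, Ī = 10333.33 mm⁴.
Bottom flange (beyond web): 124 × 10, A = 1 240 mm², y = 5 mm, Ī = 10333.33 mm⁴.
By symmetry the centroid is at mid-height, ȳ = 125 mm.
Transfer each piece to the centroidal x-axis using Ī + A·d² with d = y − 125:
  web: d = 0 mm → contributes +20 833 333 mm⁴
  top flange (beyond web): d = 120 mm → contributes +17 866 333 mm⁴
  bottom flange (beyond web): d = -120 mm → contributes +17 866 333 mm⁴
Total I = 56 566 000 mm⁴.
For the y-axis: x̄ = 34.79012 mm.
Repeating about the centroidal y-axis gives I_y = 10 764 275 mm⁴.

I_x ≈ 5.6566 × 10⁷ mm⁴, I_y ≈ 1.0764 × 10⁷ mm⁴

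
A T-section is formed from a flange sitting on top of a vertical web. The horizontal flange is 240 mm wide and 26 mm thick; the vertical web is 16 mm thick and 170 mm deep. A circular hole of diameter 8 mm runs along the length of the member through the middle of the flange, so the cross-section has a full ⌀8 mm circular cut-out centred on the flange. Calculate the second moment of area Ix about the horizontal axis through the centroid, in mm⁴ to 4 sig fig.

Decompose the section into non-overlapping parts with the origin at the bottom-left of its bounding rectangle.
Flange: 240 × 26, A = 6 240 mm², y = 183 mm, Ī = 351 520 mm⁴.
Web: 16 × 170, A = 2 720 mm², y = 85 mm, Ī = 6 550 667 mm⁴.
Hole (subtracted): ⌀8, A = 50.2655 mm², y = 183 mm, Ī = 201.062 mm⁴.
Centroid: ȳ = ΣA·y / ΣA = 153.082 mm.
Transfer each piece to the horizontal axis through the centroid using Ī + A·d² with d = y − 153.082:
  flange: d = 29.9178 mm → contributes +5 936 801 mm⁴
  web: d = -68.0822 mm → contributes +19 158 358 mm⁴
  hole: d = 29.9178 mm → contributes −45192.5 mm⁴
Total I = 25 049 967 mm⁴.

Ix ≈ 2.505 × 10⁷ mm⁴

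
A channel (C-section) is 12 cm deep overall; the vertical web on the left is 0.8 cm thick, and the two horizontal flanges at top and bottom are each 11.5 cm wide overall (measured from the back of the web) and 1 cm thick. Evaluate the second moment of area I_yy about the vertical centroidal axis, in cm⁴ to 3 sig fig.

I_yy ≈ 424 cm⁴

Decompose the section into non-overlapping parts with the origin at the bottom-left of its bounding rectangle.
Web: 0.8 × 12, A = 9.6 cm², x = 0.4 cm, Ī = 0.512 cm⁴.
Top flange (beyond web): 10.7 × 1, A = 10.7 cm², x = 6.15 cm, Ī = 102.09 cm⁴.
Bottom flange (beyond web): 10.7 × 1, A = 10.7 cm², x = 6.15 cm, Ī = 102.09 cm⁴.
Centroid: x̄ = ΣA·x / ΣA = 4.3694 cm.
Transfer each piece to the vertical centroidal axis using Ī + A·d² with d = x − 4.3694:
  web: d = -3.9694 cm → contributes +151.77 cm⁴
  top flange (beyond web): d = 1.7806 cm → contributes +136.01 cm⁴
  bottom flange (beyond web): d = 1.7806 cm → contributes +136.01 cm⁴
Total I = 423.79 cm⁴.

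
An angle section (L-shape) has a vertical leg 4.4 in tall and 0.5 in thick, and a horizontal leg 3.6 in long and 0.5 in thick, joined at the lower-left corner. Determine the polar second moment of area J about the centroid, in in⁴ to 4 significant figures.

Split into non-overlapping primitives; take the origin at the lower-left of the bounding box.
Vertical leg: 0.5 × 4.4, A = 2.2 in², y = 2.2 in, Ī = 3.54933 in⁴.
Horizontal leg (remainder): 3.1 × 0.5, A = 1.55 in², y = 0.25 in, Ī = 0.0322917 in⁴.
Centroid: ȳ = ΣA·y / ΣA = 1.394 in.
Transfer each piece to the centroidal x-axis using Ī + A·d² with d = y − 1.394:
  vertical leg: d = 0.806 in → contributes +4.97853 in⁴
  horizontal leg (remainder): d = -1.144 in → contributes +2.06083 in⁴
Total I = 7.03937 in⁴.
For the y-axis: x̄ = 0.994 in.
Repeating about the centroidal y-axis gives I_y = 4.23337 in⁴.
Polar second moment: J = I_x + I_y = 11.2727 in⁴.

J ≈ 11.27 in⁴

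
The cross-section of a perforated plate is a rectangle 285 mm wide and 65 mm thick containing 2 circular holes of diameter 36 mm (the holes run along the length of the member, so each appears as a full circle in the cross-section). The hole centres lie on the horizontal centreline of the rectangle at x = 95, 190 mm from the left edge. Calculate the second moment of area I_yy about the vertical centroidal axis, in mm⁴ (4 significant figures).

Break the section into simple shapes (no overlaps), measuring from the bottom-left corner of the bounding box.
Plate: 285 × 65, A = 18 525 mm², x = 142.5 mm, Ī = 125 391 094 mm⁴.
Hole 1 (subtracted): ⌀36, A = 1017.88 mm², x = 95 mm, Ī = 82 448 mm⁴.
Hole 2 (subtracted): ⌀36, A = 1017.88 mm², x = 190 mm, Ī = 82 448 mm⁴.
By symmetry the centroid is at mid-width, x̄ = 142.5 mm.
Transfer each piece to the vertical centroidal axis using Ī + A·d² with d = x − 142.5:
  plate: d = 0 mm → contributes +125 391 094 mm⁴
  hole 1: d = -47.5 mm → contributes −2 379 031 mm⁴
  hole 2: d = 47.5 mm → contributes −2 379 031 mm⁴
Total I = 120 633 032 mm⁴.

I_yy ≈ 1.206 × 10⁸ mm⁴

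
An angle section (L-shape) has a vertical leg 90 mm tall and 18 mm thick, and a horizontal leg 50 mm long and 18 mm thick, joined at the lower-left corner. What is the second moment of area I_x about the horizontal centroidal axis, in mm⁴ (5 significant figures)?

I_x ≈ 1.6597 × 10⁶ mm⁴

Break the section into simple shapes (no overlaps), measuring from the bottom-left corner of the bounding box.
Vertical leg: 18 × 90, A = 1 620 mm², y = 45 mm, Ī = 1 093 500 mm⁴.
Horizontal leg (remainder): 32 × 18, A = 576 mm², y = 9 mm, Ī = 15 552 mm⁴.
Centroid: ȳ = ΣA·y / ΣA = 35.55738 mm.
Transfer each piece to the horizontal centroidal axis using Ī + A·d² with d = y − 35.55738:
  vertical leg: d = 9.442623 mm → contributes +1 237 944 mm⁴
  horizontal leg (remainder): d = -26.55738 mm → contributes +421801.5 mm⁴
Total I = 1 659 746 mm⁴.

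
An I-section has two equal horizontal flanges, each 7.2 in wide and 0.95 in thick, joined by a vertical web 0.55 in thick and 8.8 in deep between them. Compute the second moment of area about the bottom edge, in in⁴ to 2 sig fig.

Treat the section as a set of non-overlapping primitives; coordinates are from the bounding-box lower-left.
Bottom flange: 7.2 × 0.95, A = 6.84 in², y = 0.475 in, Ī = 0.5144 in⁴.
Web: 0.55 × 8.8, A = 4.84 in², y = 5.35 in, Ī = 31.23 in⁴.
Top flange: 7.2 × 0.95, A = 6.84 in², y = 10.23 in, Ī = 0.5144 in⁴.
Transfer each piece to the base of the section using Ī + A·d² with d = y − 0:
  bottom flange: d = 0.475 in → contributes +2.058 in⁴
  web: d = 5.35 in → contributes +169.8 in⁴
  top flange: d = 10.23 in → contributes +715.6 in⁴
Total I = 887.5 in⁴.

I_base ≈ 890 in⁴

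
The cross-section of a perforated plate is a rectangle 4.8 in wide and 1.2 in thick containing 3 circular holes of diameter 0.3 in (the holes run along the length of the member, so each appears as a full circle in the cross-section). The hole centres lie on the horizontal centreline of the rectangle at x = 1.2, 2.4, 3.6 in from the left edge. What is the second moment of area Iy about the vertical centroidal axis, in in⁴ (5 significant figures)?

Break the section into simple shapes (no overlaps), measuring from the bottom-left corner of the bounding box.
Plate: 4.8 × 1.2, A = 5.76 in², x = 2.4 in, Ī = 11.0592 in⁴.
Hole 1 (subtracted): ⌀0.3, A = 0.07068583 in², x = 1.2 in, Ī = 0.0003976078 in⁴.
Hole 2 (subtracted): ⌀0.3, A = 0.07068583 in², x = 2.4 in, Ī = 0.0003976078 in⁴.
Hole 3 (subtracted): ⌀0.3, A = 0.07068583 in², x = 3.6 in, Ī = 0.0003976078 in⁴.
By symmetry the centroid is at mid-width, x̄ = 2.4 in.
Transfer each piece to the vertical centroidal axis using Ī + A·d² with d = x − 2.4:
  plate: d = 0 in → contributes +11.0592 in⁴
  hole 1: d = -1.2 in → contributes −0.1021852 in⁴
  hole 2: d = 0 in → contributes −0.0003976078 in⁴
  hole 3: d = 1.2 in → contributes −0.1021852 in⁴
Total I = 10.85443 in⁴.

Iy ≈ 10.854 in⁴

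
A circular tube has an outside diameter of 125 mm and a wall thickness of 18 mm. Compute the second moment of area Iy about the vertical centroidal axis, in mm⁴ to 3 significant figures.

Break the section into simple shapes (no overlaps), measuring from the bottom-left corner of the bounding box.
Outer circle: ⌀125, A = 12 272 mm², x = 62.5 mm, Ī = 11 984 225 mm⁴.
Bore (subtracted): ⌀89, A = 6221.1 mm², x = 62.5 mm, Ī = 3 079 853 mm⁴.
By symmetry the centroid is at mid-width, x̄ = 62.5 mm.
All pieces are centred on the vertical centroidal axis, so I = ΣĪ (holes subtracted) = 8 904 372 mm⁴.

Iy ≈ 8.90 × 10⁶ mm⁴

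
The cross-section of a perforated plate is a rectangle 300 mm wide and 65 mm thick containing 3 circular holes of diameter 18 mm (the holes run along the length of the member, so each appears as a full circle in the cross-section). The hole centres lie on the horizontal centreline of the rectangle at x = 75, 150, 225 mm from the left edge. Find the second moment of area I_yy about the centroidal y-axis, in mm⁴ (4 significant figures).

I_yy ≈ 1.434 × 10⁸ mm⁴

Treat the section as a set of non-overlapping primitives; coordinates are from the bounding-box lower-left.
Plate: 300 × 65, A = 19 500 mm², x = 150 mm, Ī = 146 250 000 mm⁴.
Hole 1 (subtracted): ⌀18, A = 254.469 mm², x = 75 mm, Ī = 5 153 mm⁴.
Hole 2 (subtracted): ⌀18, A = 254.469 mm², x = 150 mm, Ī = 5 153 mm⁴.
Hole 3 (subtracted): ⌀18, A = 254.469 mm², x = 225 mm, Ī = 5 153 mm⁴.
By symmetry the centroid is at mid-width, x̄ = 150 mm.
Transfer each piece to the centroidal y-axis using Ī + A·d² with d = x − 150:
  plate: d = 0 mm → contributes +146 250 000 mm⁴
  hole 1: d = -75 mm → contributes −1 436 541 mm⁴
  hole 2: d = 0 mm → contributes −5 153 mm⁴
  hole 3: d = 75 mm → contributes −1 436 541 mm⁴
Total I = 143 371 765 mm⁴.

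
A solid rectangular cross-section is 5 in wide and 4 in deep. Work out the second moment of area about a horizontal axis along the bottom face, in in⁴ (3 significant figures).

I_base ≈ 107 in⁴

The section: 5 × 4, A = 20 in², y = 2 in, Ī = 26.667 in⁴.
Transfer it to the base of the section using Ī + A·d² with d = y − 0:
  the section: d = 2 in → contributes +106.67 in⁴
Total I = 106.67 in⁴.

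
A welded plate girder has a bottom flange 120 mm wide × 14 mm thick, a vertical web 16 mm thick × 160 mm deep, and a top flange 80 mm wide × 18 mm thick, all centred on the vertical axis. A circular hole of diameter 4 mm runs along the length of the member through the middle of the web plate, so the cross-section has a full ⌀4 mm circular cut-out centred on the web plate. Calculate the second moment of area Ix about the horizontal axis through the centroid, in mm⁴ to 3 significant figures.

Split into non-overlapping primitives; take the origin at the lower-left of the bounding box.
Bottom plate: 120 × 14, A = 1 680 mm², y = 7 mm, Ī = 27 440 mm⁴.
Web plate: 16 × 160, A = 2 560 mm², y = 94 mm, Ī = 5 461 333 mm⁴.
Top plate: 80 × 18, A = 1 440 mm², y = 183 mm, Ī = 38 880 mm⁴.
Hole (subtracted): ⌀4, A = 12.566 mm², y = 94 mm, Ī = 12.566 mm⁴.
Centroid: ȳ = ΣA·y / ΣA = 90.824 mm.
Transfer each piece to the horizontal axis through the centroid using Ī + A·d² with d = y − 90.824:
  bottom plate: d = -83.824 mm → contributes +11 831 886 mm⁴
  web plate: d = 3.176 mm → contributes +5 487 157 mm⁴
  top plate: d = 92.176 mm → contributes +12 273 728 mm⁴
  hole: d = 3.176 mm → contributes −139.33 mm⁴
Total I = 29 592 632 mm⁴.

Ix ≈ 2.96 × 10⁷ mm⁴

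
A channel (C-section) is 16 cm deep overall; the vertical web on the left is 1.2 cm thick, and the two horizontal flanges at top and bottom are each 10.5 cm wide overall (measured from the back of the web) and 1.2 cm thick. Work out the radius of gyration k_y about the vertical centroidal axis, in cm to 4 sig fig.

Split into non-overlapping primitives; take the origin at the lower-left of the bounding box.
Web: 1.2 × 16, A = 19.2 cm², x = 0.6 cm, Ī = 2.304 cm⁴.
Top flange (beyond web): 9.3 × 1.2, A = 11.16 cm², x = 5.85 cm, Ī = 80.4357 cm⁴.
Bottom flange (beyond web): 9.3 × 1.2, A = 11.16 cm², x = 5.85 cm, Ī = 80.4357 cm⁴.
Centroid: x̄ = ΣA·x / ΣA = 3.42225 cm.
Transfer each piece to the vertical centroidal axis using Ī + A·d² with d = x − 3.42225:
  web: d = -2.82225 cm → contributes +155.234 cm⁴
  top flange (beyond web): d = 2.42775 cm → contributes +146.212 cm⁴
  bottom flange (beyond web): d = 2.42775 cm → contributes +146.212 cm⁴
Total I = 447.659 cm⁴.
Radius of gyration: k = √(I/A) = √(447.659 / 41.52) = 3.28356 cm.

k_y ≈ 3.284 cm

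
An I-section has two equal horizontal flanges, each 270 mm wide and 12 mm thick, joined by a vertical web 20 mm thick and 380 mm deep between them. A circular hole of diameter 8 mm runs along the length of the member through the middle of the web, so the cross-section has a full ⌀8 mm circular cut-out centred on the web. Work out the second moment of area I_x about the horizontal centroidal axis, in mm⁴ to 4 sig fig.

Break the section into simple shapes (no overlaps), measuring from the bottom-left corner of the bounding box.
Bottom flange: 270 × 12, A = 3 240 mm², y = 6 mm, Ī = 38 880 mm⁴.
Web: 20 × 380, A = 7 600 mm², y = 202 mm, Ī = 91 453 333 mm⁴.
Top flange: 270 × 12, A = 3 240 mm², y = 398 mm, Ī = 38 880 mm⁴.
Hole (subtracted): ⌀8, A = 50.2655 mm², y = 202 mm, Ī = 201.062 mm⁴.
By symmetry the centroid is at mid-height, ȳ = 202 mm.
Transfer each piece to the horizontal centroidal axis using Ī + A·d² with d = y − 202:
  bottom flange: d = -196 mm → contributes +124 506 720 mm⁴
  web: d = 0 mm → contributes +91 453 333 mm⁴
  top flange: d = 196 mm → contributes +124 506 720 mm⁴
  hole: d = 0 mm → contributes −201.062 mm⁴
Total I = 340 466 572 mm⁴.

I_x ≈ 3.405 × 10⁸ mm⁴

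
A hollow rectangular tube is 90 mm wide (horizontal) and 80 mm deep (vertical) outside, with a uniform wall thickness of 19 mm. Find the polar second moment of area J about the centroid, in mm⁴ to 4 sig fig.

Decompose the section into non-overlapping parts with the origin at the bottom-left of its bounding rectangle.
Outer rectangle: 90 × 80, A = 7 200 mm², y = 40 mm, Ī = 3 840 000 mm⁴.
Inner void (subtracted): 52 × 42, A = 2 184 mm², y = 40 mm, Ī = 321 048 mm⁴.
By symmetry the centroid is at mid-height, ȳ = 40 mm.
All pieces are centred on the centroidal x-axis, so I = ΣĪ (holes subtracted) = 3 518 952 mm⁴.
Repeating about the centroidal y-axis gives I_y = 4 367 872 mm⁴.
Polar second moment: J = I_x + I_y = 7 886 824 mm⁴.

J ≈ 7.887 × 10⁶ mm⁴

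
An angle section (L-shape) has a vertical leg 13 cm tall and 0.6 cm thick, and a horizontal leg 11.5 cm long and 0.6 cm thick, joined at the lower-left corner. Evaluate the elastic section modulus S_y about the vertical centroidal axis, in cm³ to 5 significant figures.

Decompose the section into non-overlapping parts with the origin at the bottom-left of its bounding rectangle.
Vertical leg: 0.6 × 13, A = 7.8 cm², x = 0.3 cm, Ī = 0.234 cm⁴.
Horizontal leg (remainder): 10.9 × 0.6, A = 6.54 cm², x = 6.05 cm, Ī = 64.75145 cm⁴.
Centroid: x̄ = ΣA·x / ΣA = 2.922385 cm.
Transfer each piece to the vertical centroidal axis using Ī + A·d² with d = x − 2.922385:
  vertical leg: d = -2.622385 cm → contributes +53.87384 cm⁴
  horizontal leg (remainder): d = 3.127615 cm → contributes +128.7256 cm⁴
Total I = 182.5994 cm⁴.
Extreme fibre distance c = 8.577615 cm; S = I/c = 21.2879 cm³.

S_y ≈ 21.288 cm³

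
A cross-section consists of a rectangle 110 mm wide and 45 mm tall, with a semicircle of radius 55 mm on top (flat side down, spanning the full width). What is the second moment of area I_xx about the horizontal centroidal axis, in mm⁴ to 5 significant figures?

Decompose the section into non-overlapping parts with the origin at the bottom-left of its bounding rectangle.
Rectangular body: 110 × 45, A = 4 950 mm², y = 22.5 mm, Ī = 835312.5 mm⁴.
Semicircular cap: semicircle r = 55, A = 4751.659 mm², y = 68.34272 mm, Ī = 1 004 345 mm⁴.
Centroid: ȳ = ΣA·y / ΣA = 44.95276 mm.
Transfer each piece to the horizontal centroidal axis using Ī + A·d² with d = y − 44.95276:
  rectangular body: d = -22.45276 mm → contributes +3 330 738 mm⁴
  semicircular cap: d = 23.38997 mm → contributes +3 603 933 mm⁴
Total I = 6 934 670 mm⁴.

I_xx ≈ 6.9347 × 10⁶ mm⁴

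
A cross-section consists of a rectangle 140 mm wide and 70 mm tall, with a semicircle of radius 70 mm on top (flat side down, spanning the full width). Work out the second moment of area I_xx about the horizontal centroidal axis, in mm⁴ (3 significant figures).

I_xx ≈ 2.47 × 10⁷ mm⁴

Treat the section as a set of non-overlapping primitives; coordinates are from the bounding-box lower-left.
Rectangular body: 140 × 70, A = 9 800 mm², y = 35 mm, Ī = 4 001 667 mm⁴.
Semicircular cap: semicircle r = 70, A = 7696.9 mm², y = 99.709 mm, Ī = 2 635 265 mm⁴.
Centroid: ȳ = ΣA·y / ΣA = 63.466 mm.
Transfer each piece to the horizontal centroidal axis using Ī + A·d² with d = y − 63.466:
  rectangular body: d = -28.466 mm → contributes +11 942 462 mm⁴
  semicircular cap: d = 36.243 mm → contributes +12 745 799 mm⁴
Total I = 24 688 262 mm⁴.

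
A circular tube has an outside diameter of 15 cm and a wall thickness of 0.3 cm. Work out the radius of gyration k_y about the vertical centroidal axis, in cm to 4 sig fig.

k_y ≈ 5.198 cm

Break the section into simple shapes (no overlaps), measuring from the bottom-left corner of the bounding box.
Outer circle: ⌀15, A = 176.715 cm², x = 7.5 cm, Ī = 2485.05 cm⁴.
Bore (subtracted): ⌀14.4, A = 162.86 cm², x = 7.5 cm, Ī = 2110.67 cm⁴.
By symmetry the centroid is at mid-width, x̄ = 7.5 cm.
All pieces are centred on the vertical centroidal axis, so I = ΣĪ (holes subtracted) = 374.381 cm⁴.
Radius of gyration: k = √(I/A) = √(374.381 / 13.8544) = 5.19832 cm.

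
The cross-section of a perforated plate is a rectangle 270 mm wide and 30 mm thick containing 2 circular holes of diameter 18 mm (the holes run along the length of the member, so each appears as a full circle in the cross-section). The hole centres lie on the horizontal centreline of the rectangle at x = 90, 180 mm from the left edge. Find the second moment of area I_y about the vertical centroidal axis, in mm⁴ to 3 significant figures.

Treat the section as a set of non-overlapping primitives; coordinates are from the bounding-box lower-left.
Plate: 270 × 30, A = 8 100 mm², x = 135 mm, Ī = 49 207 500 mm⁴.
Hole 1 (subtracted): ⌀18, A = 254.47 mm², x = 90 mm, Ī = 5 153 mm⁴.
Hole 2 (subtracted): ⌀18, A = 254.47 mm², x = 180 mm, Ī = 5 153 mm⁴.
By symmetry the centroid is at mid-width, x̄ = 135 mm.
Transfer each piece to the vertical centroidal axis using Ī + A·d² with d = x − 135:
  plate: d = 0 mm → contributes +49 207 500 mm⁴
  hole 1: d = -45 mm → contributes −520 453 mm⁴
  hole 2: d = 45 mm → contributes −520 453 mm⁴
Total I = 48 166 595 mm⁴.

I_y ≈ 4.82 × 10⁷ mm⁴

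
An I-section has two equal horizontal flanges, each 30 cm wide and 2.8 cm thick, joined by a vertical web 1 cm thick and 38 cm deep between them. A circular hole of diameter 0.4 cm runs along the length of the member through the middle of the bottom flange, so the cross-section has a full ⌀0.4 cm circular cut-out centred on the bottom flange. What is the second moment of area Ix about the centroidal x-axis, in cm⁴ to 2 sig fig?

Treat the section as a set of non-overlapping primitives; coordinates are from the bounding-box lower-left.
Bottom flange: 30 × 2.8, A = 84 cm², y = 1.4 cm, Ī = 54.88 cm⁴.
Web: 1 × 38, A = 38 cm², y = 21.8 cm, Ī = 4 573 cm⁴.
Top flange: 30 × 2.8, A = 84 cm², y = 42.2 cm, Ī = 54.88 cm⁴.
Hole (subtracted): ⌀0.4, A = 0.1257 cm², y = 1.4 cm, Ī = 0.001257 cm⁴.
Centroid: ȳ = ΣA·y / ΣA = 21.81 cm.
Transfer each piece to the centroidal x-axis using Ī + A·d² with d = y − 21.81:
  bottom flange: d = -20.41 cm → contributes +35 055 cm⁴
  web: d = -0.01245 cm → contributes +4 573 cm⁴
  top flange: d = 20.39 cm → contributes +34 970 cm⁴
  hole: d = -20.41 cm → contributes −52.36 cm⁴
Total I = 74 545 cm⁴.

Ix ≈ 7.5 × 10⁴ cm⁴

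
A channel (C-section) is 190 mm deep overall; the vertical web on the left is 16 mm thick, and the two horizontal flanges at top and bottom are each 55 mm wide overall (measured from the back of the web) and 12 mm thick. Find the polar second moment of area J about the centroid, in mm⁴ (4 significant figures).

Break the section into simple shapes (no overlaps), measuring from the bottom-left corner of the bounding box.
Web: 16 × 190, A = 3 040 mm², y = 95 mm, Ī = 9 145 333 mm⁴.
Top flange (beyond web): 39 × 12, A = 468 mm², y = 184 mm, Ī = 5 616 mm⁴.
Bottom flange (beyond web): 39 × 12, A = 468 mm², y = 6 mm, Ī = 5 616 mm⁴.
By symmetry the centroid is at mid-height, ȳ = 95 mm.
Transfer each piece to the centroidal x-axis using Ī + A·d² with d = y − 95:
  web: d = 0 mm → contributes +9 145 333 mm⁴
  top flange (beyond web): d = 89 mm → contributes +3 712 644 mm⁴
  bottom flange (beyond web): d = -89 mm → contributes +3 712 644 mm⁴
Total I = 16 570 621 mm⁴.
For the y-axis: x̄ = 14.4738 mm.
Repeating about the centroidal y-axis gives I_y = 724 705 mm⁴.
Polar second moment: J = I_x + I_y = 17 295 326 mm⁴.

J ≈ 1.730 × 10⁷ mm⁴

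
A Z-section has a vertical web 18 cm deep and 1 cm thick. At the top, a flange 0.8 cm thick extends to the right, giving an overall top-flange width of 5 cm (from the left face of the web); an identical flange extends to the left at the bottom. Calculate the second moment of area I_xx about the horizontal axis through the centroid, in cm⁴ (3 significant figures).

Break the section into simple shapes (no overlaps), measuring from the bottom-left corner of the bounding box.
Web: 1 × 18, A = 18 cm², y = 9 cm, Ī = 486 cm⁴.
Top flange (beyond web): 4 × 0.8, A = 3.2 cm², y = 17.6 cm, Ī = 0.17067 cm⁴.
Bottom flange (beyond web): 4 × 0.8, A = 3.2 cm², y = 0.4 cm, Ī = 0.17067 cm⁴.
Centroid: ȳ = ΣA·y / ΣA = 9 cm.
Transfer each piece to the horizontal axis through the centroid using Ī + A·d² with d = y − 9:
  web: d = 0 cm → contributes +486 cm⁴
  top flange (beyond web): d = 8.6 cm → contributes +236.84 cm⁴
  bottom flange (beyond web): d = -8.6 cm → contributes +236.84 cm⁴
Total I = 959.69 cm⁴.

I_xx ≈ 960 cm⁴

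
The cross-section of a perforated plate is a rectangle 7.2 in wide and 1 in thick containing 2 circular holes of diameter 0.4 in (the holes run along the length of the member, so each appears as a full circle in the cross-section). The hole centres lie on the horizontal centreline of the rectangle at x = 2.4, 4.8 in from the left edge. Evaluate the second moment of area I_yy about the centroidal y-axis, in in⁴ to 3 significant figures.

I_yy ≈ 30.7 in⁴

Decompose the section into non-overlapping parts with the origin at the bottom-left of its bounding rectangle.
Plate: 7.2 × 1, A = 7.2 in², x = 3.6 in, Ī = 31.104 in⁴.
Hole 1 (subtracted): ⌀0.4, A = 0.12566 in², x = 2.4 in, Ī = 0.0012566 in⁴.
Hole 2 (subtracted): ⌀0.4, A = 0.12566 in², x = 4.8 in, Ī = 0.0012566 in⁴.
By symmetry the centroid is at mid-width, x̄ = 3.6 in.
Transfer each piece to the centroidal y-axis using Ī + A·d² with d = x − 3.6:
  plate: d = 0 in → contributes +31.104 in⁴
  hole 1: d = -1.2 in → contributes −0.18221 in⁴
  hole 2: d = 1.2 in → contributes −0.18221 in⁴
Total I = 30.74 in⁴.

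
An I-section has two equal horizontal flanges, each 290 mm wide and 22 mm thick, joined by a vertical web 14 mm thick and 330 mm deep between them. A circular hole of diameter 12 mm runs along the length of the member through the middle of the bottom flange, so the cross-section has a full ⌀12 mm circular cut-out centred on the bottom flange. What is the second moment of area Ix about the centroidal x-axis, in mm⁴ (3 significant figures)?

Ix ≈ 4.34 × 10⁸ mm⁴

Break the section into simple shapes (no overlaps), measuring from the bottom-left corner of the bounding box.
Bottom flange: 290 × 22, A = 6 380 mm², y = 11 mm, Ī = 257 327 mm⁴.
Web: 14 × 330, A = 4 620 mm², y = 187 mm, Ī = 41 926 500 mm⁴.
Top flange: 290 × 22, A = 6 380 mm², y = 363 mm, Ī = 257 327 mm⁴.
Hole (subtracted): ⌀12, A = 113.1 mm², y = 11 mm, Ī = 1017.9 mm⁴.
Centroid: ȳ = ΣA·y / ΣA = 188.15 mm.
Transfer each piece to the centroidal x-axis using Ī + A·d² with d = y − 188.15:
  bottom flange: d = -177.15 mm → contributes +200 481 577 mm⁴
  web: d = -1.1528 mm → contributes +41 932 640 mm⁴
  top flange: d = 174.85 mm → contributes +195 303 793 mm⁴
  hole: d = -177.15 mm → contributes −3 550 364 mm⁴
Total I = 434 167 646 mm⁴.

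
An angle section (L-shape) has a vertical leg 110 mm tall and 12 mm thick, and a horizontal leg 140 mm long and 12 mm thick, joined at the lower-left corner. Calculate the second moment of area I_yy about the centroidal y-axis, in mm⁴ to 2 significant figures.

Decompose the section into non-overlapping parts with the origin at the bottom-left of its bounding rectangle.
Vertical leg: 12 × 110, A = 1 320 mm², x = 6 mm, Ī = 15 840 mm⁴.
Horizontal leg (remainder): 128 × 12, A = 1 536 mm², x = 76 mm, Ī = 2 097 152 mm⁴.
Centroid: x̄ = ΣA·x / ΣA = 43.65 mm.
Transfer each piece to the centroidal y-axis using Ī + A·d² with d = x − 43.65:
  vertical leg: d = -37.65 mm → contributes +1 886 677 mm⁴
  horizontal leg (remainder): d = 32.35 mm → contributes +3 704 903 mm⁴
Total I = 5 591 580 mm⁴.

I_yy ≈ 5.6 × 10⁶ mm⁴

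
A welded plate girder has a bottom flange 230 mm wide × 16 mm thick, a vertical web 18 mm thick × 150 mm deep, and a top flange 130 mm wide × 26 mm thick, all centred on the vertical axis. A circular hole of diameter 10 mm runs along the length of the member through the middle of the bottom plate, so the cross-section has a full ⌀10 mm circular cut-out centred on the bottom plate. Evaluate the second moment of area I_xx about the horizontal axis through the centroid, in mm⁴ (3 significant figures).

I_xx ≈ 5.63 × 10⁷ mm⁴

Decompose the section into non-overlapping parts with the origin at the bottom-left of its bounding rectangle.
Bottom plate: 230 × 16, A = 3 680 mm², y = 8 mm, Ī = 78 507 mm⁴.
Web plate: 18 × 150, A = 2 700 mm², y = 91 mm, Ī = 5 062 500 mm⁴.
Top plate: 130 × 26, A = 3 380 mm², y = 179 mm, Ī = 190 407 mm⁴.
Hole (subtracted): ⌀10, A = 78.54 mm², y = 8 mm, Ī = 490.87 mm⁴.
Centroid: ȳ = ΣA·y / ΣA = 90.847 mm.
Transfer each piece to the horizontal axis through the centroid using Ī + A·d² with d = y − 90.847:
  bottom plate: d = -82.847 mm → contributes +25 336 652 mm⁴
  web plate: d = 0.15299 mm → contributes +5 062 563 mm⁴
  top plate: d = 88.153 mm → contributes +26 456 218 mm⁴
  hole: d = -82.847 mm → contributes −539 559 mm⁴
Total I = 56 315 875 mm⁴.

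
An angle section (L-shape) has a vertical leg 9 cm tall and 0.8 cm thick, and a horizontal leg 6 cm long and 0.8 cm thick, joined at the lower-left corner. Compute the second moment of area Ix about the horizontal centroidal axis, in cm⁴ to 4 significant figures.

Ix ≈ 93.14 cm⁴

Decompose the section into non-overlapping parts with the origin at the bottom-left of its bounding rectangle.
Vertical leg: 0.8 × 9, A = 7.2 cm², y = 4.5 cm, Ī = 48.6 cm⁴.
Horizontal leg (remainder): 5.2 × 0.8, A = 4.16 cm², y = 0.4 cm, Ī = 0.221867 cm⁴.
Centroid: ȳ = ΣA·y / ΣA = 2.99859 cm.
Transfer each piece to the horizontal centroidal axis using Ī + A·d² with d = y − 2.99859:
  vertical leg: d = 1.50141 cm → contributes +64.8304 cm⁴
  horizontal leg (remainder): d = -2.59859 cm → contributes +28.313 cm⁴
Total I = 93.1434 cm⁴.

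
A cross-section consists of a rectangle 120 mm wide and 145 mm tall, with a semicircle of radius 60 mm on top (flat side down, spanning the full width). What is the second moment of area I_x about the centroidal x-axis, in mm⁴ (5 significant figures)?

I_x ≈ 7.2868 × 10⁷ mm⁴

Break the section into simple shapes (no overlaps), measuring from the bottom-left corner of the bounding box.
Rectangular body: 120 × 145, A = 17 400 mm², y = 72.5 mm, Ī = 30 486 250 mm⁴.
Semicircular cap: semicircle r = 60, A = 5654.867 mm², y = 170.4648 mm, Ī = 1 422 450 mm⁴.
Centroid: ȳ = ΣA·y / ΣA = 96.52867 mm.
Transfer each piece to the centroidal x-axis using Ī + A·d² with d = y − 96.52867:
  rectangular body: d = -24.02867 mm → contributes +40 532 612 mm⁴
  semicircular cap: d = 73.93612 mm → contributes +32 335 060 mm⁴
Total I = 72 867 672 mm⁴.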